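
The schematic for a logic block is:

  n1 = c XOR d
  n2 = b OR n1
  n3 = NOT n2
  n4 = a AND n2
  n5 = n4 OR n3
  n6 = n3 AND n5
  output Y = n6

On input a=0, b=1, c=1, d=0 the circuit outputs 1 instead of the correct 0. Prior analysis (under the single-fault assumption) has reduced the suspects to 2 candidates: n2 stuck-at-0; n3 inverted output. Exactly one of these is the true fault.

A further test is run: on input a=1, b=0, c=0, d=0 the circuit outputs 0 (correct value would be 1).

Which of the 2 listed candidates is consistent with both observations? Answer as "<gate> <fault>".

n3 inverted output

Evaluate each candidate on input a=1, b=0, c=0, d=0:
  n2 stuck-at-0: n1=0, n2=0 [stuck-at-0], n3=1, n4=0, n5=1, n6=1 → 1 — eliminated
  n3 inverted output: n1=0, n2=0, n3=0 [inverted output], n4=0, n5=0, n6=0 → 0 — matches
Only n3 inverted output reproduces the observed 0.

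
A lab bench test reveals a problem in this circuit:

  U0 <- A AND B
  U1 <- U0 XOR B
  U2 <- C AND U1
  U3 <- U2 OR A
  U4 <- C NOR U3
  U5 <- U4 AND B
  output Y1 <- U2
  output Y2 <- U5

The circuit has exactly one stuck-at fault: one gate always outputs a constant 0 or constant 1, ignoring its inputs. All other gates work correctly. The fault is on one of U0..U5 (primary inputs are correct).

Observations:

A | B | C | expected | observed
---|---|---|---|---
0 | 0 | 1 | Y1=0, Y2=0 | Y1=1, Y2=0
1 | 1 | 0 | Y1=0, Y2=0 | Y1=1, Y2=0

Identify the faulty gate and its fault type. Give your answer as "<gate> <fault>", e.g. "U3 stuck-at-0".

U2 stuck-at-1

Fault-free values for test 1 (A=0, B=0, C=1): U0=0, U1=0, U2=0, U3=0, U4=0, U5=0, giving Y1=0, Y2=0. Observed Y1=1, Y2=0.
Test 1: faults giving observed Y1=1, Y2=0 are {U0 stuck-at-1, U1 stuck-at-1, U2 stuck-at-1}.
Test 2 (A=1, B=1, C=0): fault-free U0=1, U1=0, U2=0, U3=1, U4=0, U5=0 → Y1=0, Y2=0; observed Y1=1, Y2=0. Eliminates U0 stuck-at-1, U1 stuck-at-1.
Only U2 stuck-at-1 is consistent with every test.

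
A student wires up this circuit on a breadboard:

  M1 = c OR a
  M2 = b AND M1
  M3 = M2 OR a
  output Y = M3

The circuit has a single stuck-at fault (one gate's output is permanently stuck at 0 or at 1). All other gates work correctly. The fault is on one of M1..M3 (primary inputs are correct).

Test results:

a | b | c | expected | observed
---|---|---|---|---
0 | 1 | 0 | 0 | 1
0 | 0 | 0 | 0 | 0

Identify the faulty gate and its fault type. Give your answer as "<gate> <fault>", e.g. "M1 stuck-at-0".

M1 stuck-at-1

Fault-free values for test 1 (a=0, b=1, c=0): M1=0, M2=0, M3=0, giving Y=0. Observed 1.
Test 1: faults giving observed 1 are {M1 stuck-at-1, M2 stuck-at-1, M3 stuck-at-1}.
Test 2 (a=0, b=0, c=0): fault-free M1=0, M2=0, M3=0 → 0; observed 0. Eliminates M2 stuck-at-1, M3 stuck-at-1.
Only M1 stuck-at-1 is consistent with every test.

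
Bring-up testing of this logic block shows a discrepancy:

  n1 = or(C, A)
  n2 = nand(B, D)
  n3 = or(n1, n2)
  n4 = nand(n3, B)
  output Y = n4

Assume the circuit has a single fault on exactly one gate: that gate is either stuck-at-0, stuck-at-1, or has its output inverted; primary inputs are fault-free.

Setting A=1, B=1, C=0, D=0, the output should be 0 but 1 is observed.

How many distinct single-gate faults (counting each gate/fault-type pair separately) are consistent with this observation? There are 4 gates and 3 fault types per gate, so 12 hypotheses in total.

4

Fault-free: n1=1, n2=1, n3=1, n4=0 → 0. Observed 1.
  n1 stuck-at-0: output 0 ✗
  n1 stuck-at-1: output 0 ✗
  n1 inverted output: output 0 ✗
  n2 stuck-at-0: output 0 ✗
  n2 stuck-at-1: output 0 ✗
  n2 inverted output: output 0 ✗
  n3 stuck-at-0: output 1 ✓
  n3 stuck-at-1: output 0 ✗
  n3 inverted output: output 1 ✓
  n4 stuck-at-0: output 0 ✗
  n4 stuck-at-1: output 1 ✓
  n4 inverted output: output 1 ✓
Consistent faults: {n3 stuck-at-0, n3 inverted output, n4 stuck-at-1, n4 inverted output} — 4 in all.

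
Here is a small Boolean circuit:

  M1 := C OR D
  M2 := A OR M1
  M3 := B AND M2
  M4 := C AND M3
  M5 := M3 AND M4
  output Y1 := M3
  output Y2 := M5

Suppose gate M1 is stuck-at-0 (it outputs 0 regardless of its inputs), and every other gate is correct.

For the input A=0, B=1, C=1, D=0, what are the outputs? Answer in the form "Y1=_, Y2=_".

Propagate with M1 forced: M1=0 [stuck-at-0], M2=0, M3=0, M4=0, M5=0.
So the outputs are Y1=0, Y2=0. (Without the fault they would be Y1=1, Y2=1.)

Y1=0, Y2=0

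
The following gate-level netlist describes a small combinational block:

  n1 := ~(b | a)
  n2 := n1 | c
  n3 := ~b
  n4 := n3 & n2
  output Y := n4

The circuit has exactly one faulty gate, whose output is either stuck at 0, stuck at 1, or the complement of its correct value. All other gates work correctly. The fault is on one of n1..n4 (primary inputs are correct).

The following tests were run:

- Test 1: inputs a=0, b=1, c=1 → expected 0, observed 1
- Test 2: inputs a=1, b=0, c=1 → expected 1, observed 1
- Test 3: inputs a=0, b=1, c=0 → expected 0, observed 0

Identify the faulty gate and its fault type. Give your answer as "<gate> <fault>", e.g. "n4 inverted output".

Fault-free values for test 1 (a=0, b=1, c=1): n1=0, n2=1, n3=0, n4=0, giving Y=0. Observed 1.
Test 1: faults giving observed 1 are {n3 stuck-at-1, n3 inverted output, n4 stuck-at-1, n4 inverted output}.
Test 2 (a=1, b=0, c=1): fault-free n1=0, n2=1, n3=1, n4=1 → 1; observed 1. Eliminates n3 inverted output, n4 inverted output.
Test 3 (a=0, b=1, c=0): fault-free n1=0, n2=0, n3=0, n4=0 → 0; observed 0. Eliminates n4 stuck-at-1.
Only n3 stuck-at-1 is consistent with every test.

n3 stuck-at-1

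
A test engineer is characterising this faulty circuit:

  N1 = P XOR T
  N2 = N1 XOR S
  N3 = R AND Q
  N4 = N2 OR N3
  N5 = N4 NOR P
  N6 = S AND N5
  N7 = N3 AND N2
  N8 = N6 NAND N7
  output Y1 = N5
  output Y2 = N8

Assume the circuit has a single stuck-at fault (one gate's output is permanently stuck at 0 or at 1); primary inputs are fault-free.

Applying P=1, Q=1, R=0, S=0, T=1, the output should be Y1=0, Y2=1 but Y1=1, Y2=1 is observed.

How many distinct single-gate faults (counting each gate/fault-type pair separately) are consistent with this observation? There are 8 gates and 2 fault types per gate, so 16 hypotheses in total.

Fault-free: N1=0, N2=0, N3=0, N4=0, N5=0, N6=0, N7=0, N8=1 → Y1=0, Y2=1. Observed Y1=1, Y2=1.
  N1: none of the 2 fault types match ✗
  N2: none of the 2 fault types match ✗
  N3: none of the 2 fault types match ✗
  N4: none of the 2 fault types match ✗
  N5: stuck-at-1 ✓; others ✗
  N6: none of the 2 fault types match ✗
  N7: none of the 2 fault types match ✗
  N8: none of the 2 fault types match ✗
Consistent faults: {N5 stuck-at-1} — 1 in all.

1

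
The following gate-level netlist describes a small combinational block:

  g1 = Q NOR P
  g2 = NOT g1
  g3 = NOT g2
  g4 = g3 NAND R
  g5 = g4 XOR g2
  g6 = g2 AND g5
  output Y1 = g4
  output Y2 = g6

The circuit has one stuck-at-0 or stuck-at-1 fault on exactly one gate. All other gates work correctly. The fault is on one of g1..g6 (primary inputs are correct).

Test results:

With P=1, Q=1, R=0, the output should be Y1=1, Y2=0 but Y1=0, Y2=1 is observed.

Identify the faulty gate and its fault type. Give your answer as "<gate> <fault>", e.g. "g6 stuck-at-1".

Fault-free values for test 1 (P=1, Q=1, R=0): g1=0, g2=1, g3=0, g4=1, g5=0, g6=0, giving Y1=1, Y2=0. Observed Y1=0, Y2=1.
Test 1: faults giving observed Y1=0, Y2=1 are {g4 stuck-at-0}.
Only g4 stuck-at-0 is consistent with every test.

g4 stuck-at-0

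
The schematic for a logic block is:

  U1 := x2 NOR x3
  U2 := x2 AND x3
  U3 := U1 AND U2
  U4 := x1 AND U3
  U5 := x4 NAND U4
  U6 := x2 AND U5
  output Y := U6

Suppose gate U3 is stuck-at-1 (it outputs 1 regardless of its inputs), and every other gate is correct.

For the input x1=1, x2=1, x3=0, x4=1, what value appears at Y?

Propagate with U3 forced: U1=0, U2=0, U3=1 [stuck-at-1], U4=1, U5=0, U6=0.
So Y = 0. (Without the fault it would be 1.)

0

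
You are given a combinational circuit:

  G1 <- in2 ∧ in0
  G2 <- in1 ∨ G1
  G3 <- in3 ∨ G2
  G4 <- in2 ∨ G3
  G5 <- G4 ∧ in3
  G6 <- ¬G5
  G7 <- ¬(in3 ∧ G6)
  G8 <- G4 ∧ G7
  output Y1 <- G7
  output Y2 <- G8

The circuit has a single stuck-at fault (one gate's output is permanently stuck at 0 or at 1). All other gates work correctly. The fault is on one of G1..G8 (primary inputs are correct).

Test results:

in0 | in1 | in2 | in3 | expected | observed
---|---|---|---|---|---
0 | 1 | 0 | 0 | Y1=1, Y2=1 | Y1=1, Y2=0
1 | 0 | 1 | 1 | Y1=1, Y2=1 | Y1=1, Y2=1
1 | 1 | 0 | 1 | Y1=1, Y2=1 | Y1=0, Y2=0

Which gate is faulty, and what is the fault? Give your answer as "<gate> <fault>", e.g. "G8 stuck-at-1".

G3 stuck-at-0

Fault-free values for test 1 (in0=0, in1=1, in2=0, in3=0): G1=0, G2=1, G3=1, G4=1, G5=0, G6=1, G7=1, G8=1, giving Y1=1, Y2=1. Observed Y1=1, Y2=0.
Test 1: faults giving observed Y1=1, Y2=0 are {G2 stuck-at-0, G3 stuck-at-0, G4 stuck-at-0, G8 stuck-at-0}.
Test 2 (in0=1, in1=0, in2=1, in3=1): fault-free G1=1, G2=1, G3=1, G4=1, G5=1, G6=0, G7=1, G8=1 → Y1=1, Y2=1; observed Y1=1, Y2=1. Eliminates G4 stuck-at-0, G8 stuck-at-0.
Test 3 (in0=1, in1=1, in2=0, in3=1): fault-free G1=0, G2=1, G3=1, G4=1, G5=1, G6=0, G7=1, G8=1 → Y1=1, Y2=1; observed Y1=0, Y2=0. Eliminates G2 stuck-at-0.
Only G3 stuck-at-0 is consistent with every test.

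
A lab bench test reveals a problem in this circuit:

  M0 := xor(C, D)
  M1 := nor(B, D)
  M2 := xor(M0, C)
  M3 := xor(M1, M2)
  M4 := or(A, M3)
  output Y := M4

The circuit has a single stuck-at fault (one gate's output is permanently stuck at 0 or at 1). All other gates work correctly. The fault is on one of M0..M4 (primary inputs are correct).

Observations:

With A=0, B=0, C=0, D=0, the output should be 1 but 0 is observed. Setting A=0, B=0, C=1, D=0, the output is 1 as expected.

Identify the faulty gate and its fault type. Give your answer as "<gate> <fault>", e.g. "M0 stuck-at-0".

M0 stuck-at-1

Fault-free values for test 1 (A=0, B=0, C=0, D=0): M0=0, M1=1, M2=0, M3=1, M4=1, giving Y=1. Observed 0.
Test 1: faults giving observed 0 are {M0 stuck-at-1, M1 stuck-at-0, M2 stuck-at-1, M3 stuck-at-0, M4 stuck-at-0}.
Test 2 (A=0, B=0, C=1, D=0): fault-free M0=1, M1=1, M2=0, M3=1, M4=1 → 1; observed 1. Eliminates M1 stuck-at-0, M2 stuck-at-1, M3 stuck-at-0, M4 stuck-at-0.
Only M0 stuck-at-1 is consistent with every test.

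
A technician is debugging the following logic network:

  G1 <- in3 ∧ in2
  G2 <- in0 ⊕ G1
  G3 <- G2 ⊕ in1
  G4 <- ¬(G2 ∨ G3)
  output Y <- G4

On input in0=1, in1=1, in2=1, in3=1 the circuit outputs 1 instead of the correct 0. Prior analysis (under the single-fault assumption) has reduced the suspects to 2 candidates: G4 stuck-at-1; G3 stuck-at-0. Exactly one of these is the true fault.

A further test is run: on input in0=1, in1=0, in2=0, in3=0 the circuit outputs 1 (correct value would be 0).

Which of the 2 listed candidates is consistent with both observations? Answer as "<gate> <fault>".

Evaluate each candidate on input in0=1, in1=0, in2=0, in3=0:
  G4 stuck-at-1: G1=0, G2=1, G3=1, G4=1 [stuck-at-1] → 1 — matches
  G3 stuck-at-0: G1=0, G2=1, G3=0 [stuck-at-0], G4=0 → 0 — eliminated
Only G4 stuck-at-1 reproduces the observed 1.

G4 stuck-at-1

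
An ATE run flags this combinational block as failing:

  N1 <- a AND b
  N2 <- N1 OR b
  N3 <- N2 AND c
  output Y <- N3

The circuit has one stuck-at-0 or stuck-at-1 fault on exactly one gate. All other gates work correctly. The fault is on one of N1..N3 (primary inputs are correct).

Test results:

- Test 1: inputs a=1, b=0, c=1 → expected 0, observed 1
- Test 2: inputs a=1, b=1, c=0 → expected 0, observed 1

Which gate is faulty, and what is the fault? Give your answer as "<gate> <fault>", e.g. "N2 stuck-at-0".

N3 stuck-at-1

Fault-free values for test 1 (a=1, b=0, c=1): N1=0, N2=0, N3=0, giving Y=0. Observed 1.
Test 1: faults giving observed 1 are {N1 stuck-at-1, N2 stuck-at-1, N3 stuck-at-1}.
Test 2 (a=1, b=1, c=0): fault-free N1=1, N2=1, N3=0 → 0; observed 1. Eliminates N1 stuck-at-1, N2 stuck-at-1.
Only N3 stuck-at-1 is consistent with every test.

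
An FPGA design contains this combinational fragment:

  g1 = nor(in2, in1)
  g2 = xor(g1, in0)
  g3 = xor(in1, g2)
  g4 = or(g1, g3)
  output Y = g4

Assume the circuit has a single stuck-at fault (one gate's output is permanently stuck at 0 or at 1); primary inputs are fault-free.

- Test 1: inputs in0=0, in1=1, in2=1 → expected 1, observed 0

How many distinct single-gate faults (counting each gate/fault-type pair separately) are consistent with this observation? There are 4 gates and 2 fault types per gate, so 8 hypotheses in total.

3

Fault-free: g1=0, g2=0, g3=1, g4=1 → 1. Observed 0.
  g1 stuck-at-0: output 1 ✗
  g1 stuck-at-1: output 1 ✗
  g2 stuck-at-0: output 1 ✗
  g2 stuck-at-1: output 0 ✓
  g3 stuck-at-0: output 0 ✓
  g3 stuck-at-1: output 1 ✗
  g4 stuck-at-0: output 0 ✓
  g4 stuck-at-1: output 1 ✗
Consistent faults: {g2 stuck-at-1, g3 stuck-at-0, g4 stuck-at-0} — 3 in all.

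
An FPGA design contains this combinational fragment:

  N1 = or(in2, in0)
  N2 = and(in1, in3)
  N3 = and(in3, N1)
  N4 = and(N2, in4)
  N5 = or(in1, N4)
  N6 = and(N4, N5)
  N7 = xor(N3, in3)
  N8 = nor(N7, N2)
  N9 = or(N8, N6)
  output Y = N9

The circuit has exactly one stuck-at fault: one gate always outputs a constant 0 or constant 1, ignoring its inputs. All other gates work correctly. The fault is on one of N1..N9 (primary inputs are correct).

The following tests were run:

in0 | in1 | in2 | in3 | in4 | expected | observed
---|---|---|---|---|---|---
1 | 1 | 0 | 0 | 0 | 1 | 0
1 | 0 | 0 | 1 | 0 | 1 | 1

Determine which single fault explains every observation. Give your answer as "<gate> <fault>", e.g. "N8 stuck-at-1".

N3 stuck-at-1

Fault-free values for test 1 (in0=1, in1=1, in2=0, in3=0, in4=0): N1=1, N2=0, N3=0, N4=0, N5=1, N6=0, N7=0, N8=1, N9=1, giving Y=1. Observed 0.
Test 1: faults giving observed 0 are {N2 stuck-at-1, N3 stuck-at-1, N7 stuck-at-1, N8 stuck-at-0, N9 stuck-at-0}.
Test 2 (in0=1, in1=0, in2=0, in3=1, in4=0): fault-free N1=1, N2=0, N3=1, N4=0, N5=0, N6=0, N7=0, N8=1, N9=1 → 1; observed 1. Eliminates N2 stuck-at-1, N7 stuck-at-1, N8 stuck-at-0, N9 stuck-at-0.
Only N3 stuck-at-1 is consistent with every test.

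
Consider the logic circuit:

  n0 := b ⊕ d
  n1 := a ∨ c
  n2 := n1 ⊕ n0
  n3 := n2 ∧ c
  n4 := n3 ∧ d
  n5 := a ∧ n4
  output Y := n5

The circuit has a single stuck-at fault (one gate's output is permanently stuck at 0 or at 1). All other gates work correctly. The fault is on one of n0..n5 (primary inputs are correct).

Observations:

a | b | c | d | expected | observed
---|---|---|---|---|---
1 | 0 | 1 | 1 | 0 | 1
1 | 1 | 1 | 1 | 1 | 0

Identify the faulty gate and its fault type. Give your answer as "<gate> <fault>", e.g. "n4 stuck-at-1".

Fault-free values for test 1 (a=1, b=0, c=1, d=1): n0=1, n1=1, n2=0, n3=0, n4=0, n5=0, giving Y=0. Observed 1.
Test 1: faults giving observed 1 are {n0 stuck-at-0, n1 stuck-at-0, n2 stuck-at-1, n3 stuck-at-1, n4 stuck-at-1, n5 stuck-at-1}.
Test 2 (a=1, b=1, c=1, d=1): fault-free n0=0, n1=1, n2=1, n3=1, n4=1, n5=1 → 1; observed 0. Eliminates n0 stuck-at-0, n2 stuck-at-1, n3 stuck-at-1, n4 stuck-at-1, n5 stuck-at-1.
Only n1 stuck-at-0 is consistent with every test.

n1 stuck-at-0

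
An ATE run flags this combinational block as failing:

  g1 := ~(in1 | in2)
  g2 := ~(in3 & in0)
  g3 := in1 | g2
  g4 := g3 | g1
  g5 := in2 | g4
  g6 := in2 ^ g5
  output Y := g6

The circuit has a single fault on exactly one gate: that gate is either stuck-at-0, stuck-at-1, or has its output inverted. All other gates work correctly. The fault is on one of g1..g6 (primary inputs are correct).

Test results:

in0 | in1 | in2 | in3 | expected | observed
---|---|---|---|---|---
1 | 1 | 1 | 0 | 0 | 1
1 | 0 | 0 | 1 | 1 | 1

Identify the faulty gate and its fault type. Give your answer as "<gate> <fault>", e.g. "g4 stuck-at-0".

g6 stuck-at-1

Fault-free values for test 1 (in0=1, in1=1, in2=1, in3=0): g1=0, g2=1, g3=1, g4=1, g5=1, g6=0, giving Y=0. Observed 1.
Test 1: faults giving observed 1 are {g5 stuck-at-0, g5 inverted output, g6 stuck-at-1, g6 inverted output}.
Test 2 (in0=1, in1=0, in2=0, in3=1): fault-free g1=1, g2=0, g3=0, g4=1, g5=1, g6=1 → 1; observed 1. Eliminates g5 stuck-at-0, g5 inverted output, g6 inverted output.
Only g6 stuck-at-1 is consistent with every test.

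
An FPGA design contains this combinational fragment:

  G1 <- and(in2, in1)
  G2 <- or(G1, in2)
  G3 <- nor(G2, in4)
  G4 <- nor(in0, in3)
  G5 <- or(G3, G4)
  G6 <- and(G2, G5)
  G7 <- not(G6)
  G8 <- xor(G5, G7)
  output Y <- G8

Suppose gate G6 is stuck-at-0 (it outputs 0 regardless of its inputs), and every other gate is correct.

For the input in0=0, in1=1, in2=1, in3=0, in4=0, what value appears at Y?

Propagate with G6 forced: G1=1, G2=1, G3=0, G4=1, G5=1, G6=0 [stuck-at-0], G7=1, G8=0.
So Y = 0. (Without the fault it would be 1.)

0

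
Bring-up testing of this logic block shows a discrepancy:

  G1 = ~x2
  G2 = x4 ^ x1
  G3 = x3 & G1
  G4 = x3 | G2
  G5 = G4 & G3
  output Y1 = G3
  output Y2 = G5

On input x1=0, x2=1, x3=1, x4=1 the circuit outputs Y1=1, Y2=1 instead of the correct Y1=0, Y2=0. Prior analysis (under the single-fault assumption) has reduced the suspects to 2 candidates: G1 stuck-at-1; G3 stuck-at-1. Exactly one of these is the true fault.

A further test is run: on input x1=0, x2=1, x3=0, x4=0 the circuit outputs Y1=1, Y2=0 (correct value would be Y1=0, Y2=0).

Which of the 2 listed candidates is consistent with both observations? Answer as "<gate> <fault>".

G3 stuck-at-1

Evaluate each candidate on input x1=0, x2=1, x3=0, x4=0:
  G1 stuck-at-1: G1=1 [stuck-at-1], G2=0, G3=0, G4=0, G5=0 → Y1=0, Y2=0 — eliminated
  G3 stuck-at-1: G1=0, G2=0, G3=1 [stuck-at-1], G4=0, G5=0 → Y1=1, Y2=0 — matches
Only G3 stuck-at-1 reproduces the observed Y1=1, Y2=0.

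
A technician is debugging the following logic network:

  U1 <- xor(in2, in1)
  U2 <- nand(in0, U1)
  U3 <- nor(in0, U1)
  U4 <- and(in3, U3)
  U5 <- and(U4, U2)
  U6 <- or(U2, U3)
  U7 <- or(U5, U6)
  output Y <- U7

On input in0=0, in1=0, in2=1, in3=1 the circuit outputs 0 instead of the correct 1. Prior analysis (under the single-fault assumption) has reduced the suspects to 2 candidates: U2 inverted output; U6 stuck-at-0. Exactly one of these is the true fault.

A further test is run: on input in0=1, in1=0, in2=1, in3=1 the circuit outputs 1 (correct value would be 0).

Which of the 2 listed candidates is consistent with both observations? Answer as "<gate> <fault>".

Evaluate each candidate on input in0=1, in1=0, in2=1, in3=1:
  U2 inverted output: U1=1, U2=1 [inverted output], U3=0, U4=0, U5=0, U6=1, U7=1 → 1 — matches
  U6 stuck-at-0: U1=1, U2=0, U3=0, U4=0, U5=0, U6=0 [stuck-at-0], U7=0 → 0 — eliminated
Only U2 inverted output reproduces the observed 1.

U2 inverted output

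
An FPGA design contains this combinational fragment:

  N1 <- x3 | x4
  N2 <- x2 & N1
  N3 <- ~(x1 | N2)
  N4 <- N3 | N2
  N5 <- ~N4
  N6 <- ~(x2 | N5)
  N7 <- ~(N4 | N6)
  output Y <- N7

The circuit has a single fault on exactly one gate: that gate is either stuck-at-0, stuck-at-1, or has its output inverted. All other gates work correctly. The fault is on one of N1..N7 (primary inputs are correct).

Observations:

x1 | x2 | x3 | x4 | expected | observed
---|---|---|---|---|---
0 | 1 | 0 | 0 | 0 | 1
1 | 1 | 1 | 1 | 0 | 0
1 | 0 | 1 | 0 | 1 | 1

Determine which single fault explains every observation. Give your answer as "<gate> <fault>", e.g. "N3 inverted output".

Fault-free values for test 1 (x1=0, x2=1, x3=0, x4=0): N1=0, N2=0, N3=1, N4=1, N5=0, N6=0, N7=0, giving Y=0. Observed 1.
Test 1: faults giving observed 1 are {N3 stuck-at-0, N3 inverted output, N4 stuck-at-0, N4 inverted output, N7 stuck-at-1, N7 inverted output}.
Test 2 (x1=1, x2=1, x3=1, x4=1): fault-free N1=1, N2=1, N3=0, N4=1, N5=0, N6=0, N7=0 → 0; observed 0. Eliminates N4 stuck-at-0, N4 inverted output, N7 stuck-at-1, N7 inverted output.
Test 3 (x1=1, x2=0, x3=1, x4=0): fault-free N1=1, N2=0, N3=0, N4=0, N5=1, N6=0, N7=1 → 1; observed 1. Eliminates N3 inverted output.
Only N3 stuck-at-0 is consistent with every test.

N3 stuck-at-0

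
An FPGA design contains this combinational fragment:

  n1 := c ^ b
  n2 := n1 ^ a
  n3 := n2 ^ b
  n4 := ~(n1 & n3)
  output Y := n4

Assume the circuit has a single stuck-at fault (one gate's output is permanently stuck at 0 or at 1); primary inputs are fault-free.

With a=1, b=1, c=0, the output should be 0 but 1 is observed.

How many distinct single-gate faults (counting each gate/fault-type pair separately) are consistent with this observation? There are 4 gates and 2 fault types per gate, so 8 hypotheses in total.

4

Fault-free: n1=1, n2=0, n3=1, n4=0 → 0. Observed 1.
  n1 stuck-at-0: output 1 ✓
  n1 stuck-at-1: output 0 ✗
  n2 stuck-at-0: output 0 ✗
  n2 stuck-at-1: output 1 ✓
  n3 stuck-at-0: output 1 ✓
  n3 stuck-at-1: output 0 ✗
  n4 stuck-at-0: output 0 ✗
  n4 stuck-at-1: output 1 ✓
Consistent faults: {n1 stuck-at-0, n2 stuck-at-1, n3 stuck-at-0, n4 stuck-at-1} — 4 in all.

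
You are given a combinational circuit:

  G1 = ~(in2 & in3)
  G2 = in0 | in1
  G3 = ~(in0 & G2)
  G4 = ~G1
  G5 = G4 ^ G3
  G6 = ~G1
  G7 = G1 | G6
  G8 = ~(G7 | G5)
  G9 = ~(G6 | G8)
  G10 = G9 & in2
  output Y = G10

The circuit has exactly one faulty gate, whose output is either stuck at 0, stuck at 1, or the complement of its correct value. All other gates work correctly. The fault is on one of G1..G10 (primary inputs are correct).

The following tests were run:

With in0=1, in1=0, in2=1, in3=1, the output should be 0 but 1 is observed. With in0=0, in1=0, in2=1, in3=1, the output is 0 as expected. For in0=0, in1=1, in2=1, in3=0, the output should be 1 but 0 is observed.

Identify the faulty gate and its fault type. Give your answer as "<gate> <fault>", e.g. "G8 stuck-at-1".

G6 inverted output

Fault-free values for test 1 (in0=1, in1=0, in2=1, in3=1): G1=0, G2=1, G3=0, G4=1, G5=1, G6=1, G7=1, G8=0, G9=0, G10=0, giving Y=0. Observed 1.
Test 1: faults giving observed 1 are {G1 stuck-at-1, G1 inverted output, G6 stuck-at-0, G6 inverted output, G9 stuck-at-1, G9 inverted output, G10 stuck-at-1, G10 inverted output}.
Test 2 (in0=0, in1=0, in2=1, in3=1): fault-free G1=0, G2=0, G3=1, G4=1, G5=0, G6=1, G7=1, G8=0, G9=0, G10=0 → 0; observed 0. Eliminates G1 stuck-at-1, G1 inverted output, G9 stuck-at-1, G9 inverted output, G10 stuck-at-1, G10 inverted output.
Test 3 (in0=0, in1=1, in2=1, in3=0): fault-free G1=1, G2=1, G3=1, G4=0, G5=1, G6=0, G7=1, G8=0, G9=1, G10=1 → 1; observed 0. Eliminates G6 stuck-at-0.
Only G6 inverted output is consistent with every test.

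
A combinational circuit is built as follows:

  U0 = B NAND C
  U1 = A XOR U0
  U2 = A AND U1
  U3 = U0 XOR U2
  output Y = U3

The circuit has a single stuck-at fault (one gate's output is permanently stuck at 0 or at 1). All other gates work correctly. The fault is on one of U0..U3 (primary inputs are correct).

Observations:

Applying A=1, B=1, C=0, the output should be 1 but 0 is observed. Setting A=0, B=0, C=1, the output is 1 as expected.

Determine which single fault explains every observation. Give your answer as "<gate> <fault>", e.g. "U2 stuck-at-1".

U1 stuck-at-1

Fault-free values for test 1 (A=1, B=1, C=0): U0=1, U1=0, U2=0, U3=1, giving Y=1. Observed 0.
Test 1: faults giving observed 0 are {U1 stuck-at-1, U2 stuck-at-1, U3 stuck-at-0}.
Test 2 (A=0, B=0, C=1): fault-free U0=1, U1=1, U2=0, U3=1 → 1; observed 1. Eliminates U2 stuck-at-1, U3 stuck-at-0.
Only U1 stuck-at-1 is consistent with every test.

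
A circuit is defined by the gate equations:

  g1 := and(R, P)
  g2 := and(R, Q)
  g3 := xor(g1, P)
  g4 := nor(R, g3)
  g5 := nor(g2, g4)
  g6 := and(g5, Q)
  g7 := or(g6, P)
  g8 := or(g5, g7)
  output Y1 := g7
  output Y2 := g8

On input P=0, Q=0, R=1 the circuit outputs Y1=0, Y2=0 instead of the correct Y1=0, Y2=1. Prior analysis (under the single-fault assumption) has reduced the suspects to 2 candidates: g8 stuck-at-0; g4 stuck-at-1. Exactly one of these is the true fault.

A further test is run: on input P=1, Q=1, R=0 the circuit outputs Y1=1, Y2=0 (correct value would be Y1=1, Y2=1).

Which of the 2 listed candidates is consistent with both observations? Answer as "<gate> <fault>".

Evaluate each candidate on input P=1, Q=1, R=0:
  g8 stuck-at-0: g1=0, g2=0, g3=1, g4=0, g5=1, g6=1, g7=1, g8=0 [stuck-at-0] → Y1=1, Y2=0 — matches
  g4 stuck-at-1: g1=0, g2=0, g3=1, g4=1 [stuck-at-1], g5=0, g6=0, g7=1, g8=1 → Y1=1, Y2=1 — eliminated
Only g8 stuck-at-0 reproduces the observed Y1=1, Y2=0.

g8 stuck-at-0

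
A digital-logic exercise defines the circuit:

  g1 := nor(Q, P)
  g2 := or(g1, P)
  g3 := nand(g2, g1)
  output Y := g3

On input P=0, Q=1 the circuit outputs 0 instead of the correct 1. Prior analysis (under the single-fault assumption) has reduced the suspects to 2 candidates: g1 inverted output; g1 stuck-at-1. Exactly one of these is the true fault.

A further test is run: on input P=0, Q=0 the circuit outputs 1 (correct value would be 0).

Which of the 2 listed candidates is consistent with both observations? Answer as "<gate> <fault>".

Evaluate each candidate on input P=0, Q=0:
  g1 inverted output: g1=0 [inverted output], g2=0, g3=1 → 1 — matches
  g1 stuck-at-1: g1=1 [stuck-at-1], g2=1, g3=0 → 0 — eliminated
Only g1 inverted output reproduces the observed 1.

g1 inverted output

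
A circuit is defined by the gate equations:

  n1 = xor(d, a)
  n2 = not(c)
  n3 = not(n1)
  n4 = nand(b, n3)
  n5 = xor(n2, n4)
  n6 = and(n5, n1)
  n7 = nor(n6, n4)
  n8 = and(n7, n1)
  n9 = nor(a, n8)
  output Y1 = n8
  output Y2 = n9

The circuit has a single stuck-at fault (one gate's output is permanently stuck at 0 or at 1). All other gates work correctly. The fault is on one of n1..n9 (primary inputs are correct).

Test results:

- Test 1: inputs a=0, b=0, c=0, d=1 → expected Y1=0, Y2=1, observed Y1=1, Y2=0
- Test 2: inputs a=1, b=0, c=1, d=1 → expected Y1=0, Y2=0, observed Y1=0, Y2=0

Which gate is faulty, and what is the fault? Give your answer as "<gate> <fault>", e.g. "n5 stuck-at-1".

n7 stuck-at-1

Fault-free values for test 1 (a=0, b=0, c=0, d=1): n1=1, n2=1, n3=0, n4=1, n5=0, n6=0, n7=0, n8=0, n9=1, giving Y1=0, Y2=1. Observed Y1=1, Y2=0.
Test 1: faults giving observed Y1=1, Y2=0 are {n7 stuck-at-1, n8 stuck-at-1}.
Test 2 (a=1, b=0, c=1, d=1): fault-free n1=0, n2=0, n3=1, n4=1, n5=1, n6=0, n7=0, n8=0, n9=0 → Y1=0, Y2=0; observed Y1=0, Y2=0. Eliminates n8 stuck-at-1.
Only n7 stuck-at-1 is consistent with every test.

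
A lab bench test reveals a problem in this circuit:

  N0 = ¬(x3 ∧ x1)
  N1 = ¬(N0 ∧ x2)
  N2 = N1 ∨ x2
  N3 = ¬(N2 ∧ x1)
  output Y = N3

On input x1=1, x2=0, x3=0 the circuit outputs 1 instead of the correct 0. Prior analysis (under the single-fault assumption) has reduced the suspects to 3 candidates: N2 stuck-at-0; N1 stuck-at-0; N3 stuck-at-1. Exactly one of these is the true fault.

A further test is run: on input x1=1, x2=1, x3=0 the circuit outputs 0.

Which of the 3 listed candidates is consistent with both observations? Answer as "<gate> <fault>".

N1 stuck-at-0

Evaluate each candidate on input x1=1, x2=1, x3=0:
  N2 stuck-at-0: N0=1, N1=0, N2=0 [stuck-at-0], N3=1 → 1 — eliminated
  N1 stuck-at-0: N0=1, N1=0 [stuck-at-0], N2=1, N3=0 → 0 — matches
  N3 stuck-at-1: N0=1, N1=0, N2=1, N3=1 [stuck-at-1] → 1 — eliminated
Only N1 stuck-at-0 reproduces the observed 0.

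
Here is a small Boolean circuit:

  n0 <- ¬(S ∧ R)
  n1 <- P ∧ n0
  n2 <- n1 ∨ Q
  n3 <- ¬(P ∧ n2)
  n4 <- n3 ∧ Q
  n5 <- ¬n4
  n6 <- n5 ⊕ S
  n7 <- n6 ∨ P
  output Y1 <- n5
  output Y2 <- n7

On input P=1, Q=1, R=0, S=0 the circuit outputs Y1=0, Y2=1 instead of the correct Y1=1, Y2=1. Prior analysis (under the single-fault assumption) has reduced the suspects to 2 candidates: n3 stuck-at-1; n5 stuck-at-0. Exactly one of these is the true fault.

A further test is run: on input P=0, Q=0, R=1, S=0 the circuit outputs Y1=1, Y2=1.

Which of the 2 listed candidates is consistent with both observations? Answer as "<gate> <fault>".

Evaluate each candidate on input P=0, Q=0, R=1, S=0:
  n3 stuck-at-1: n0=1, n1=0, n2=0, n3=1 [stuck-at-1], n4=0, n5=1, n6=1, n7=1 → Y1=1, Y2=1 — matches
  n5 stuck-at-0: n0=1, n1=0, n2=0, n3=1, n4=0, n5=0 [stuck-at-0], n6=0, n7=0 → Y1=0, Y2=0 — eliminated
Only n3 stuck-at-1 reproduces the observed Y1=1, Y2=1.

n3 stuck-at-1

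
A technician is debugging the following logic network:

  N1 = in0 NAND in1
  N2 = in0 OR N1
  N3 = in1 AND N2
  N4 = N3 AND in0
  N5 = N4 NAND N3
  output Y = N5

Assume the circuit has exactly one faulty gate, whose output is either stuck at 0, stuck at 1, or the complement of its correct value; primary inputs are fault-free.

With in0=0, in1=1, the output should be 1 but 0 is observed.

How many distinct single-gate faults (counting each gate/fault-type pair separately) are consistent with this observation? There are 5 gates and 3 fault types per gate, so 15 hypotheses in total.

4

Fault-free: N1=1, N2=1, N3=1, N4=0, N5=1 → 1. Observed 0.
  N1: none of the 3 fault types match ✗
  N2: none of the 3 fault types match ✗
  N3: none of the 3 fault types match ✗
  N4: stuck-at-1, inverted output ✓; others ✗
  N5: stuck-at-0, inverted output ✓; others ✗
Consistent faults: {N4 stuck-at-1, N4 inverted output, N5 stuck-at-0, N5 inverted output} — 4 in all.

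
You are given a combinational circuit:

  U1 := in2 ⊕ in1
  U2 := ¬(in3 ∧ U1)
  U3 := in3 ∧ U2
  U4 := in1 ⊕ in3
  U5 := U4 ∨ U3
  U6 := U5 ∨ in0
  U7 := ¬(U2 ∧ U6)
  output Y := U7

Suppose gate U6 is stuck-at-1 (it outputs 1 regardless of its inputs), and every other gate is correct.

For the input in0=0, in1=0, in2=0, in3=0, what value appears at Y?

0

Propagate with U6 forced: U1=0, U2=1, U3=0, U4=0, U5=0, U6=1 [stuck-at-1], U7=0.
So Y = 0. (Without the fault it would be 1.)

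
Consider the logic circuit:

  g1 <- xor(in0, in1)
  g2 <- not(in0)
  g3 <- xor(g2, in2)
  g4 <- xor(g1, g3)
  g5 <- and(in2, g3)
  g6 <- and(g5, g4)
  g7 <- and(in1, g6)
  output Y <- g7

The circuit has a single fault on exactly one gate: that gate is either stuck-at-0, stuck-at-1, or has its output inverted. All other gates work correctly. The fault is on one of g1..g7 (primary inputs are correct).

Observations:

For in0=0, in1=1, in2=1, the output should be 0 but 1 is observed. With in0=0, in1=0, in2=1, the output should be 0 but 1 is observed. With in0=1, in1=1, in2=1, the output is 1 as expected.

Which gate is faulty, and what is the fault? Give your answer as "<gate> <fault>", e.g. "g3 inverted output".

g7 stuck-at-1

Fault-free values for test 1 (in0=0, in1=1, in2=1): g1=1, g2=1, g3=0, g4=1, g5=0, g6=0, g7=0, giving Y=0. Observed 1.
Test 1: faults giving observed 1 are {g5 stuck-at-1, g5 inverted output, g6 stuck-at-1, g6 inverted output, g7 stuck-at-1, g7 inverted output}.
Test 2 (in0=0, in1=0, in2=1): fault-free g1=0, g2=1, g3=0, g4=0, g5=0, g6=0, g7=0 → 0; observed 1. Eliminates g5 stuck-at-1, g5 inverted output, g6 stuck-at-1, g6 inverted output.
Test 3 (in0=1, in1=1, in2=1): fault-free g1=0, g2=0, g3=1, g4=1, g5=1, g6=1, g7=1 → 1; observed 1. Eliminates g7 inverted output.
Only g7 stuck-at-1 is consistent with every test.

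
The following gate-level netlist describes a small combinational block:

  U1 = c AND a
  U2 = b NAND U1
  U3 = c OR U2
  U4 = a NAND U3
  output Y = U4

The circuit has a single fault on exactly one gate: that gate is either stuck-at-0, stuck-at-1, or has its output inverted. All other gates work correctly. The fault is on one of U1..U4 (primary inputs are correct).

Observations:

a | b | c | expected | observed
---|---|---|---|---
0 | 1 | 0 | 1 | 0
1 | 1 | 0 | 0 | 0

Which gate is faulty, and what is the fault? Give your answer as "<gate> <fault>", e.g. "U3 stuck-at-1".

U4 stuck-at-0

Fault-free values for test 1 (a=0, b=1, c=0): U1=0, U2=1, U3=1, U4=1, giving Y=1. Observed 0.
Test 1: faults giving observed 0 are {U4 stuck-at-0, U4 inverted output}.
Test 2 (a=1, b=1, c=0): fault-free U1=0, U2=1, U3=1, U4=0 → 0; observed 0. Eliminates U4 inverted output.
Only U4 stuck-at-0 is consistent with every test.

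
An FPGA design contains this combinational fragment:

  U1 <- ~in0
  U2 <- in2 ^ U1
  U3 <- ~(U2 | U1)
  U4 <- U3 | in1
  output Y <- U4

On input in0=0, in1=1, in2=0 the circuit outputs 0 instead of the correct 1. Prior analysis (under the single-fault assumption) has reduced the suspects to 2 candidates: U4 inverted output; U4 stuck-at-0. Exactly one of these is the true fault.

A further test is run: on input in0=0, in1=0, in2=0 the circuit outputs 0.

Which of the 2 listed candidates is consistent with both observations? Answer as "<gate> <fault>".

U4 stuck-at-0

Evaluate each candidate on input in0=0, in1=0, in2=0:
  U4 inverted output: U1=1, U2=1, U3=0, U4=1 [inverted output] → 1 — eliminated
  U4 stuck-at-0: U1=1, U2=1, U3=0, U4=0 [stuck-at-0] → 0 — matches
Only U4 stuck-at-0 reproduces the observed 0.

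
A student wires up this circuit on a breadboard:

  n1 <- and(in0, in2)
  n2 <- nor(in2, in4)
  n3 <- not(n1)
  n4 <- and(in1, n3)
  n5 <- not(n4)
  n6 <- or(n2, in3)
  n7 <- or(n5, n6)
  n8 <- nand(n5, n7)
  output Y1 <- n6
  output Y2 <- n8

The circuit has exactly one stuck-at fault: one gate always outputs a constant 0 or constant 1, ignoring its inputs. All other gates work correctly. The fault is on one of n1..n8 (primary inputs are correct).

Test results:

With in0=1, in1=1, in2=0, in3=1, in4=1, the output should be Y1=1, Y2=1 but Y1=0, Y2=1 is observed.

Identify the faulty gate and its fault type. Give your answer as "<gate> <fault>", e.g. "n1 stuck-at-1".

n6 stuck-at-0

Fault-free values for test 1 (in0=1, in1=1, in2=0, in3=1, in4=1): n1=0, n2=0, n3=1, n4=1, n5=0, n6=1, n7=1, n8=1, giving Y1=1, Y2=1. Observed Y1=0, Y2=1.
Test 1: faults giving observed Y1=0, Y2=1 are {n6 stuck-at-0}.
Only n6 stuck-at-0 is consistent with every test.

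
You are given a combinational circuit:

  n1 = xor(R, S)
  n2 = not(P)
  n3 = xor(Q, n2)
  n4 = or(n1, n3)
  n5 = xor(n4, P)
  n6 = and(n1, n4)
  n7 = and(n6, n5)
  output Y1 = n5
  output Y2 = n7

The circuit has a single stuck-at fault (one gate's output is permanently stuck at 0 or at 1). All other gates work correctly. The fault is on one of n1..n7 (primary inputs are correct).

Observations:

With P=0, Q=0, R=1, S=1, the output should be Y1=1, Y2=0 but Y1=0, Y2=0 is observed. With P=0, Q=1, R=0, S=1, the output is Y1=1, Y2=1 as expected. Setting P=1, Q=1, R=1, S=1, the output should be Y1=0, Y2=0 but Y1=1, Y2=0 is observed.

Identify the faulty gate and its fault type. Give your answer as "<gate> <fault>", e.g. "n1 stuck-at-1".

n3 stuck-at-0

Fault-free values for test 1 (P=0, Q=0, R=1, S=1): n1=0, n2=1, n3=1, n4=1, n5=1, n6=0, n7=0, giving Y1=1, Y2=0. Observed Y1=0, Y2=0.
Test 1: faults giving observed Y1=0, Y2=0 are {n2 stuck-at-0, n3 stuck-at-0, n4 stuck-at-0, n5 stuck-at-0}.
Test 2 (P=0, Q=1, R=0, S=1): fault-free n1=1, n2=1, n3=0, n4=1, n5=1, n6=1, n7=1 → Y1=1, Y2=1; observed Y1=1, Y2=1. Eliminates n4 stuck-at-0, n5 stuck-at-0.
Test 3 (P=1, Q=1, R=1, S=1): fault-free n1=0, n2=0, n3=1, n4=1, n5=0, n6=0, n7=0 → Y1=0, Y2=0; observed Y1=1, Y2=0. Eliminates n2 stuck-at-0.
Only n3 stuck-at-0 is consistent with every test.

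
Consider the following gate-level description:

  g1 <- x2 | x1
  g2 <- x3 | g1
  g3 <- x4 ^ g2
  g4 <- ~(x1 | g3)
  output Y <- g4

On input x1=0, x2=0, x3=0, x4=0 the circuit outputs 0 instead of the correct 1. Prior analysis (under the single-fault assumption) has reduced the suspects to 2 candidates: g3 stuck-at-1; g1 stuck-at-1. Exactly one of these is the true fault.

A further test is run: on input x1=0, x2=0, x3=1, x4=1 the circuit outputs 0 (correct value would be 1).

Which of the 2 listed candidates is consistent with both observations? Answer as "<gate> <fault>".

Evaluate each candidate on input x1=0, x2=0, x3=1, x4=1:
  g3 stuck-at-1: g1=0, g2=1, g3=1 [stuck-at-1], g4=0 → 0 — matches
  g1 stuck-at-1: g1=1 [stuck-at-1], g2=1, g3=0, g4=1 → 1 — eliminated
Only g3 stuck-at-1 reproduces the observed 0.

g3 stuck-at-1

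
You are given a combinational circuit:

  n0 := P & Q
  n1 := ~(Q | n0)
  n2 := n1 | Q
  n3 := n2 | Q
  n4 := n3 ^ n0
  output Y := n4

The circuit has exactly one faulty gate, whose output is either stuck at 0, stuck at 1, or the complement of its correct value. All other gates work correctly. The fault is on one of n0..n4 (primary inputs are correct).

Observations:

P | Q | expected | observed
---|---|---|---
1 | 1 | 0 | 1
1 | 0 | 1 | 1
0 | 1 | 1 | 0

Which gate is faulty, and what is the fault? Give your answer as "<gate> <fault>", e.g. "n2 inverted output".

n0 inverted output

Fault-free values for test 1 (P=1, Q=1): n0=1, n1=0, n2=1, n3=1, n4=0, giving Y=0. Observed 1.
Test 1: faults giving observed 1 are {n0 stuck-at-0, n0 inverted output, n3 stuck-at-0, n3 inverted output, n4 stuck-at-1, n4 inverted output}.
Test 2 (P=1, Q=0): fault-free n0=0, n1=1, n2=1, n3=1, n4=1 → 1; observed 1. Eliminates n3 stuck-at-0, n3 inverted output, n4 inverted output.
Test 3 (P=0, Q=1): fault-free n0=0, n1=0, n2=1, n3=1, n4=1 → 1; observed 0. Eliminates n0 stuck-at-0, n4 stuck-at-1.
Only n0 inverted output is consistent with every test.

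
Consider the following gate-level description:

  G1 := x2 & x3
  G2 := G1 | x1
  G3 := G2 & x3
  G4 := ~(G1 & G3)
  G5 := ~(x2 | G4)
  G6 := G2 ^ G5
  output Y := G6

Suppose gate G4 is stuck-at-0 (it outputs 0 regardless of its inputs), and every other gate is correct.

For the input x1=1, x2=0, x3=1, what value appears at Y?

0

Propagate with G4 forced: G1=0, G2=1, G3=1, G4=0 [stuck-at-0], G5=1, G6=0.
So Y = 0. (Without the fault it would be 1.)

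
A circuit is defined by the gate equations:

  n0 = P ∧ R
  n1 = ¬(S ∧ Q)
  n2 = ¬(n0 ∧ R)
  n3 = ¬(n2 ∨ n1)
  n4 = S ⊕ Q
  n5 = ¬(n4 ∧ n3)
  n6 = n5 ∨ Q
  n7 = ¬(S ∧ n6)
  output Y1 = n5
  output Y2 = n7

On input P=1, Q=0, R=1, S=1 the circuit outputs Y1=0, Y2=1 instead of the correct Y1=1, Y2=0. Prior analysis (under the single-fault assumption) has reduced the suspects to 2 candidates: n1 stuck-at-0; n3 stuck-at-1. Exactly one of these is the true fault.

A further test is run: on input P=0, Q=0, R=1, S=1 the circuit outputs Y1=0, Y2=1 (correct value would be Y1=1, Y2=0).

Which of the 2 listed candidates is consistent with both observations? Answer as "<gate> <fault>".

n3 stuck-at-1

Evaluate each candidate on input P=0, Q=0, R=1, S=1:
  n1 stuck-at-0: n0=0, n1=0 [stuck-at-0], n2=1, n3=0, n4=1, n5=1, n6=1, n7=0 → Y1=1, Y2=0 — eliminated
  n3 stuck-at-1: n0=0, n1=1, n2=1, n3=1 [stuck-at-1], n4=1, n5=0, n6=0, n7=1 → Y1=0, Y2=1 — matches
Only n3 stuck-at-1 reproduces the observed Y1=0, Y2=1.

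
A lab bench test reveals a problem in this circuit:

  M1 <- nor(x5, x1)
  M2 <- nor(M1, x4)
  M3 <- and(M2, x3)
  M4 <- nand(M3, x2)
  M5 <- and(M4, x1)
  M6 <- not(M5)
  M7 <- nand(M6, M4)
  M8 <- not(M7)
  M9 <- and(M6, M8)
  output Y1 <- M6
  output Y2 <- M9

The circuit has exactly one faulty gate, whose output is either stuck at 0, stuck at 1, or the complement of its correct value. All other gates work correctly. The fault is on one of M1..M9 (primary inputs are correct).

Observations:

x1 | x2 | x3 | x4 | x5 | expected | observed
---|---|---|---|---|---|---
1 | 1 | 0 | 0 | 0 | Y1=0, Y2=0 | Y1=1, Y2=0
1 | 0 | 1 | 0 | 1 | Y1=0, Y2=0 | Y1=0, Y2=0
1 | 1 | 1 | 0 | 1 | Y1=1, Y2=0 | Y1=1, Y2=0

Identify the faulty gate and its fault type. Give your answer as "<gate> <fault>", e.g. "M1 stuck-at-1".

Fault-free values for test 1 (x1=1, x2=1, x3=0, x4=0, x5=0): M1=0, M2=1, M3=0, M4=1, M5=1, M6=0, M7=1, M8=0, M9=0, giving Y1=0, Y2=0. Observed Y1=1, Y2=0.
Test 1: faults giving observed Y1=1, Y2=0 are {M3 stuck-at-1, M3 inverted output, M4 stuck-at-0, M4 inverted output}.
Test 2 (x1=1, x2=0, x3=1, x4=0, x5=1): fault-free M1=0, M2=1, M3=1, M4=1, M5=1, M6=0, M7=1, M8=0, M9=0 → Y1=0, Y2=0; observed Y1=0, Y2=0. Eliminates M4 stuck-at-0, M4 inverted output.
Test 3 (x1=1, x2=1, x3=1, x4=0, x5=1): fault-free M1=0, M2=1, M3=1, M4=0, M5=0, M6=1, M7=1, M8=0, M9=0 → Y1=1, Y2=0; observed Y1=1, Y2=0. Eliminates M3 inverted output.
Only M3 stuck-at-1 is consistent with every test.

M3 stuck-at-1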